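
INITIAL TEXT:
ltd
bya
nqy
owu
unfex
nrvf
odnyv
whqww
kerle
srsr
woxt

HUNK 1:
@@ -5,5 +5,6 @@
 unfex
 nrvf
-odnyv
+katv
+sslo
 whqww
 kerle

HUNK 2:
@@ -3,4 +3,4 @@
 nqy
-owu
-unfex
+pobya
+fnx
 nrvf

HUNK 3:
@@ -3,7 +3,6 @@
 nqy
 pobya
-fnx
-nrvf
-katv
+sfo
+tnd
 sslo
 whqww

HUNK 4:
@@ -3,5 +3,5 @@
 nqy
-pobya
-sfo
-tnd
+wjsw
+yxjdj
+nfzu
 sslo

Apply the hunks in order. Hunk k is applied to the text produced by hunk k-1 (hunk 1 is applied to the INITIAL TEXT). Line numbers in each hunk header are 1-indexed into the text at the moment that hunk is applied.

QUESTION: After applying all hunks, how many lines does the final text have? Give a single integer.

Hunk 1: at line 5 remove [odnyv] add [katv,sslo] -> 12 lines: ltd bya nqy owu unfex nrvf katv sslo whqww kerle srsr woxt
Hunk 2: at line 3 remove [owu,unfex] add [pobya,fnx] -> 12 lines: ltd bya nqy pobya fnx nrvf katv sslo whqww kerle srsr woxt
Hunk 3: at line 3 remove [fnx,nrvf,katv] add [sfo,tnd] -> 11 lines: ltd bya nqy pobya sfo tnd sslo whqww kerle srsr woxt
Hunk 4: at line 3 remove [pobya,sfo,tnd] add [wjsw,yxjdj,nfzu] -> 11 lines: ltd bya nqy wjsw yxjdj nfzu sslo whqww kerle srsr woxt
Final line count: 11

Answer: 11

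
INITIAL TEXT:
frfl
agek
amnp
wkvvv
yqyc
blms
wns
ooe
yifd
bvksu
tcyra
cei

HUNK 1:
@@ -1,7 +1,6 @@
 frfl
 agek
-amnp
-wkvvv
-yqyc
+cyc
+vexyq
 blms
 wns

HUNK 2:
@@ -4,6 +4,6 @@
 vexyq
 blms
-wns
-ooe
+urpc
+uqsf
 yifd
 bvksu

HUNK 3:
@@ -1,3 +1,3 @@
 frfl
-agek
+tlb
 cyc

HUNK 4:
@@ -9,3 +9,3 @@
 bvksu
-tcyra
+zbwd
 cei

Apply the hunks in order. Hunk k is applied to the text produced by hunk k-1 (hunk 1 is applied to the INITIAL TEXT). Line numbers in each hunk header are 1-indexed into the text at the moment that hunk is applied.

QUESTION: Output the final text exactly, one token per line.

Answer: frfl
tlb
cyc
vexyq
blms
urpc
uqsf
yifd
bvksu
zbwd
cei

Derivation:
Hunk 1: at line 1 remove [amnp,wkvvv,yqyc] add [cyc,vexyq] -> 11 lines: frfl agek cyc vexyq blms wns ooe yifd bvksu tcyra cei
Hunk 2: at line 4 remove [wns,ooe] add [urpc,uqsf] -> 11 lines: frfl agek cyc vexyq blms urpc uqsf yifd bvksu tcyra cei
Hunk 3: at line 1 remove [agek] add [tlb] -> 11 lines: frfl tlb cyc vexyq blms urpc uqsf yifd bvksu tcyra cei
Hunk 4: at line 9 remove [tcyra] add [zbwd] -> 11 lines: frfl tlb cyc vexyq blms urpc uqsf yifd bvksu zbwd cei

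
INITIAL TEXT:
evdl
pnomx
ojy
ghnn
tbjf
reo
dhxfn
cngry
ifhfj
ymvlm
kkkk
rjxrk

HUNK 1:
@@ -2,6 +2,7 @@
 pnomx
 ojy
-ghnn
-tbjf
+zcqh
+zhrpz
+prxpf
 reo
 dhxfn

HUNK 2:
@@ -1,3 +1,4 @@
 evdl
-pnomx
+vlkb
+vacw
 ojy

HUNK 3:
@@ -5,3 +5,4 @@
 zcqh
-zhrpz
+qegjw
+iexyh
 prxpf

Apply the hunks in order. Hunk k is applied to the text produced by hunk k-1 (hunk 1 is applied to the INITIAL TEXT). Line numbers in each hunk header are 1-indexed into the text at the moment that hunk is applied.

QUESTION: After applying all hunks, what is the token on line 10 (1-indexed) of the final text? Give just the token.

Hunk 1: at line 2 remove [ghnn,tbjf] add [zcqh,zhrpz,prxpf] -> 13 lines: evdl pnomx ojy zcqh zhrpz prxpf reo dhxfn cngry ifhfj ymvlm kkkk rjxrk
Hunk 2: at line 1 remove [pnomx] add [vlkb,vacw] -> 14 lines: evdl vlkb vacw ojy zcqh zhrpz prxpf reo dhxfn cngry ifhfj ymvlm kkkk rjxrk
Hunk 3: at line 5 remove [zhrpz] add [qegjw,iexyh] -> 15 lines: evdl vlkb vacw ojy zcqh qegjw iexyh prxpf reo dhxfn cngry ifhfj ymvlm kkkk rjxrk
Final line 10: dhxfn

Answer: dhxfn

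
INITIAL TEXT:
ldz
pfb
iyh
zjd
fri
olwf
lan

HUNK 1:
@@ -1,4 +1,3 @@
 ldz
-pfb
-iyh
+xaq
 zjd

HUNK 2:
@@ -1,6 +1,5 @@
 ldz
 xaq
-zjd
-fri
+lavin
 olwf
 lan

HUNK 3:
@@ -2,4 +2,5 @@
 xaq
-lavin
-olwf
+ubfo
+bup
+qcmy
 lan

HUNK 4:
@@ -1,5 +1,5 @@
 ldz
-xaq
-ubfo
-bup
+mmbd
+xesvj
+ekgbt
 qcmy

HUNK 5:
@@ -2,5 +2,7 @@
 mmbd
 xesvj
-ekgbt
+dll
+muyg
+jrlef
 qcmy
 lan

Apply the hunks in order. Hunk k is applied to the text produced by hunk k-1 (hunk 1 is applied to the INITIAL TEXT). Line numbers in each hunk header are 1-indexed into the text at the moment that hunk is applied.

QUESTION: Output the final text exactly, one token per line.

Answer: ldz
mmbd
xesvj
dll
muyg
jrlef
qcmy
lan

Derivation:
Hunk 1: at line 1 remove [pfb,iyh] add [xaq] -> 6 lines: ldz xaq zjd fri olwf lan
Hunk 2: at line 1 remove [zjd,fri] add [lavin] -> 5 lines: ldz xaq lavin olwf lan
Hunk 3: at line 2 remove [lavin,olwf] add [ubfo,bup,qcmy] -> 6 lines: ldz xaq ubfo bup qcmy lan
Hunk 4: at line 1 remove [xaq,ubfo,bup] add [mmbd,xesvj,ekgbt] -> 6 lines: ldz mmbd xesvj ekgbt qcmy lan
Hunk 5: at line 2 remove [ekgbt] add [dll,muyg,jrlef] -> 8 lines: ldz mmbd xesvj dll muyg jrlef qcmy lan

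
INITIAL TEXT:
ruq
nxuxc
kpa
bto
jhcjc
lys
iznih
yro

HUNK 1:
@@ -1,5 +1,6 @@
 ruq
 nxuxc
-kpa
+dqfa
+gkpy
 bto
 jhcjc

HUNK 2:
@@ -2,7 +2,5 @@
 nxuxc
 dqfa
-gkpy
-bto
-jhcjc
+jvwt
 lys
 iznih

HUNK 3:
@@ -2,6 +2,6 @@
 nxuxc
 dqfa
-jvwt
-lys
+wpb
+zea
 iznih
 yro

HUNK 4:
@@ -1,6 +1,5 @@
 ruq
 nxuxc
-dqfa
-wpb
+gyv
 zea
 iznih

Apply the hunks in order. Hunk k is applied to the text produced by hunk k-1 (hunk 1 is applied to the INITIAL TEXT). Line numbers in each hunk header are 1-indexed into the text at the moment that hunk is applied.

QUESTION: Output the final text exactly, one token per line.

Answer: ruq
nxuxc
gyv
zea
iznih
yro

Derivation:
Hunk 1: at line 1 remove [kpa] add [dqfa,gkpy] -> 9 lines: ruq nxuxc dqfa gkpy bto jhcjc lys iznih yro
Hunk 2: at line 2 remove [gkpy,bto,jhcjc] add [jvwt] -> 7 lines: ruq nxuxc dqfa jvwt lys iznih yro
Hunk 3: at line 2 remove [jvwt,lys] add [wpb,zea] -> 7 lines: ruq nxuxc dqfa wpb zea iznih yro
Hunk 4: at line 1 remove [dqfa,wpb] add [gyv] -> 6 lines: ruq nxuxc gyv zea iznih yro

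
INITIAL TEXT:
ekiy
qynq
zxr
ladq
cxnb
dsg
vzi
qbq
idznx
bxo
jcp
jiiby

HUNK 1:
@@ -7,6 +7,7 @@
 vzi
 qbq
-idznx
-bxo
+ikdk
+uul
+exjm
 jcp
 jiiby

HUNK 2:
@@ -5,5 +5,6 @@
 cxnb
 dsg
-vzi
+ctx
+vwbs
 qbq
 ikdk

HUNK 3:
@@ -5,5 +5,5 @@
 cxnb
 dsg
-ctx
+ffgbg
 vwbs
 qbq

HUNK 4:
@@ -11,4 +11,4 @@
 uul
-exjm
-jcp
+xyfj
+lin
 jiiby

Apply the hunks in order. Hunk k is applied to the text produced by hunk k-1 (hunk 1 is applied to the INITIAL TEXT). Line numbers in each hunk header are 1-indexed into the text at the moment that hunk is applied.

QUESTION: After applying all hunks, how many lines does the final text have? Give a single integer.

Answer: 14

Derivation:
Hunk 1: at line 7 remove [idznx,bxo] add [ikdk,uul,exjm] -> 13 lines: ekiy qynq zxr ladq cxnb dsg vzi qbq ikdk uul exjm jcp jiiby
Hunk 2: at line 5 remove [vzi] add [ctx,vwbs] -> 14 lines: ekiy qynq zxr ladq cxnb dsg ctx vwbs qbq ikdk uul exjm jcp jiiby
Hunk 3: at line 5 remove [ctx] add [ffgbg] -> 14 lines: ekiy qynq zxr ladq cxnb dsg ffgbg vwbs qbq ikdk uul exjm jcp jiiby
Hunk 4: at line 11 remove [exjm,jcp] add [xyfj,lin] -> 14 lines: ekiy qynq zxr ladq cxnb dsg ffgbg vwbs qbq ikdk uul xyfj lin jiiby
Final line count: 14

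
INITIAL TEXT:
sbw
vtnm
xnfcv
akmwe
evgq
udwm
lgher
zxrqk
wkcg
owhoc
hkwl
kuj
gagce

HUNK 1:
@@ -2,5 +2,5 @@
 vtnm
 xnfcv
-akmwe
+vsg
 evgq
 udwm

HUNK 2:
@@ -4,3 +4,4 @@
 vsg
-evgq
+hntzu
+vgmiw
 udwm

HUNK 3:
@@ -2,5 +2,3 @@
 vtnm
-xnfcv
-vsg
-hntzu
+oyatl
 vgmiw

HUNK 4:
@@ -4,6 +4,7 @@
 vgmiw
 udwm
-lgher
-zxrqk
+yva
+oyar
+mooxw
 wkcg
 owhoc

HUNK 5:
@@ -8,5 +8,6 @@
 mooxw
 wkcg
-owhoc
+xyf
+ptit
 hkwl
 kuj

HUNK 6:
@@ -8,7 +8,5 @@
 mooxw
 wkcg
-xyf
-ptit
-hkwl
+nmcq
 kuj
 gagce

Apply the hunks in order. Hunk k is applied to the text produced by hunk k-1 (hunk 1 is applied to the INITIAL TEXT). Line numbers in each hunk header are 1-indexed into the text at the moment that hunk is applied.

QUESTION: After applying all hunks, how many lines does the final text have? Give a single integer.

Hunk 1: at line 2 remove [akmwe] add [vsg] -> 13 lines: sbw vtnm xnfcv vsg evgq udwm lgher zxrqk wkcg owhoc hkwl kuj gagce
Hunk 2: at line 4 remove [evgq] add [hntzu,vgmiw] -> 14 lines: sbw vtnm xnfcv vsg hntzu vgmiw udwm lgher zxrqk wkcg owhoc hkwl kuj gagce
Hunk 3: at line 2 remove [xnfcv,vsg,hntzu] add [oyatl] -> 12 lines: sbw vtnm oyatl vgmiw udwm lgher zxrqk wkcg owhoc hkwl kuj gagce
Hunk 4: at line 4 remove [lgher,zxrqk] add [yva,oyar,mooxw] -> 13 lines: sbw vtnm oyatl vgmiw udwm yva oyar mooxw wkcg owhoc hkwl kuj gagce
Hunk 5: at line 8 remove [owhoc] add [xyf,ptit] -> 14 lines: sbw vtnm oyatl vgmiw udwm yva oyar mooxw wkcg xyf ptit hkwl kuj gagce
Hunk 6: at line 8 remove [xyf,ptit,hkwl] add [nmcq] -> 12 lines: sbw vtnm oyatl vgmiw udwm yva oyar mooxw wkcg nmcq kuj gagce
Final line count: 12

Answer: 12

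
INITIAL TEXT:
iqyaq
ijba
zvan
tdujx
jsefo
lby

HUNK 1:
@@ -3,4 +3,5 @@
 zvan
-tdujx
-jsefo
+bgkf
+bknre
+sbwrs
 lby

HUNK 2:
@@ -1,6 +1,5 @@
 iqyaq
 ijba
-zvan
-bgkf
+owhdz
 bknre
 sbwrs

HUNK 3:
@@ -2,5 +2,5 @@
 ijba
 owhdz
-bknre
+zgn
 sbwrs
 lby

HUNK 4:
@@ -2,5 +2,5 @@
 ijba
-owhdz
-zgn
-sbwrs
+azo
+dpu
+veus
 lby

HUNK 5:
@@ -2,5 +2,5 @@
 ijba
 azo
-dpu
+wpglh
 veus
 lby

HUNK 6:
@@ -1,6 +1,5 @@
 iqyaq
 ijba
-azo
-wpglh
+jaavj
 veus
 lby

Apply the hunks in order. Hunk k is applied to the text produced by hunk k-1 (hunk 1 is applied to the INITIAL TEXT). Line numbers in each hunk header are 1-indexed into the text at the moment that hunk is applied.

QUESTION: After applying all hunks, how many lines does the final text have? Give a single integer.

Hunk 1: at line 3 remove [tdujx,jsefo] add [bgkf,bknre,sbwrs] -> 7 lines: iqyaq ijba zvan bgkf bknre sbwrs lby
Hunk 2: at line 1 remove [zvan,bgkf] add [owhdz] -> 6 lines: iqyaq ijba owhdz bknre sbwrs lby
Hunk 3: at line 2 remove [bknre] add [zgn] -> 6 lines: iqyaq ijba owhdz zgn sbwrs lby
Hunk 4: at line 2 remove [owhdz,zgn,sbwrs] add [azo,dpu,veus] -> 6 lines: iqyaq ijba azo dpu veus lby
Hunk 5: at line 2 remove [dpu] add [wpglh] -> 6 lines: iqyaq ijba azo wpglh veus lby
Hunk 6: at line 1 remove [azo,wpglh] add [jaavj] -> 5 lines: iqyaq ijba jaavj veus lby
Final line count: 5

Answer: 5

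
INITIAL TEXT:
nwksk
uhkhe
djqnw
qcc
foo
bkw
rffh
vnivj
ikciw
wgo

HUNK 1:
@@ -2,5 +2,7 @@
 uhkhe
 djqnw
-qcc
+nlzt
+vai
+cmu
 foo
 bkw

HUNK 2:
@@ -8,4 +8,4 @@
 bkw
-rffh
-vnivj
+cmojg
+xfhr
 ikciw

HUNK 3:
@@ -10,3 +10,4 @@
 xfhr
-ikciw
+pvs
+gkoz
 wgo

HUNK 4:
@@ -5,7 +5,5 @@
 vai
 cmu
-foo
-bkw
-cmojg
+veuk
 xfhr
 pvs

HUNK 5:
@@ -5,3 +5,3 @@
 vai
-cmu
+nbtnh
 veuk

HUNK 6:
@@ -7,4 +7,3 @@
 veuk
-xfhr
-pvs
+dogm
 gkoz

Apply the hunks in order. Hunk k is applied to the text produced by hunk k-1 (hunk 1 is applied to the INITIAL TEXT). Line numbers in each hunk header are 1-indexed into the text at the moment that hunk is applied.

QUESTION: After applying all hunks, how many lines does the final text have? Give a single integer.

Answer: 10

Derivation:
Hunk 1: at line 2 remove [qcc] add [nlzt,vai,cmu] -> 12 lines: nwksk uhkhe djqnw nlzt vai cmu foo bkw rffh vnivj ikciw wgo
Hunk 2: at line 8 remove [rffh,vnivj] add [cmojg,xfhr] -> 12 lines: nwksk uhkhe djqnw nlzt vai cmu foo bkw cmojg xfhr ikciw wgo
Hunk 3: at line 10 remove [ikciw] add [pvs,gkoz] -> 13 lines: nwksk uhkhe djqnw nlzt vai cmu foo bkw cmojg xfhr pvs gkoz wgo
Hunk 4: at line 5 remove [foo,bkw,cmojg] add [veuk] -> 11 lines: nwksk uhkhe djqnw nlzt vai cmu veuk xfhr pvs gkoz wgo
Hunk 5: at line 5 remove [cmu] add [nbtnh] -> 11 lines: nwksk uhkhe djqnw nlzt vai nbtnh veuk xfhr pvs gkoz wgo
Hunk 6: at line 7 remove [xfhr,pvs] add [dogm] -> 10 lines: nwksk uhkhe djqnw nlzt vai nbtnh veuk dogm gkoz wgo
Final line count: 10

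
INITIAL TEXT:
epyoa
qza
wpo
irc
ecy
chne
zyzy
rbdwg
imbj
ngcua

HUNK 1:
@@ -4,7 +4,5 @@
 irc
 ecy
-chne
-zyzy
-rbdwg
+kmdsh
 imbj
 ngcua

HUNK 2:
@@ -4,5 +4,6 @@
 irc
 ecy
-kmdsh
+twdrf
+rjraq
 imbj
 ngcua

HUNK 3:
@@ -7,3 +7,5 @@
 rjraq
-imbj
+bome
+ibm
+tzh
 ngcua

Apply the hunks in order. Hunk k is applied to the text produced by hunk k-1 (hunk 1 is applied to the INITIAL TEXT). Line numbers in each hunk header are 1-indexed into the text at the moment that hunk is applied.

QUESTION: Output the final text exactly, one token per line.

Hunk 1: at line 4 remove [chne,zyzy,rbdwg] add [kmdsh] -> 8 lines: epyoa qza wpo irc ecy kmdsh imbj ngcua
Hunk 2: at line 4 remove [kmdsh] add [twdrf,rjraq] -> 9 lines: epyoa qza wpo irc ecy twdrf rjraq imbj ngcua
Hunk 3: at line 7 remove [imbj] add [bome,ibm,tzh] -> 11 lines: epyoa qza wpo irc ecy twdrf rjraq bome ibm tzh ngcua

Answer: epyoa
qza
wpo
irc
ecy
twdrf
rjraq
bome
ibm
tzh
ngcua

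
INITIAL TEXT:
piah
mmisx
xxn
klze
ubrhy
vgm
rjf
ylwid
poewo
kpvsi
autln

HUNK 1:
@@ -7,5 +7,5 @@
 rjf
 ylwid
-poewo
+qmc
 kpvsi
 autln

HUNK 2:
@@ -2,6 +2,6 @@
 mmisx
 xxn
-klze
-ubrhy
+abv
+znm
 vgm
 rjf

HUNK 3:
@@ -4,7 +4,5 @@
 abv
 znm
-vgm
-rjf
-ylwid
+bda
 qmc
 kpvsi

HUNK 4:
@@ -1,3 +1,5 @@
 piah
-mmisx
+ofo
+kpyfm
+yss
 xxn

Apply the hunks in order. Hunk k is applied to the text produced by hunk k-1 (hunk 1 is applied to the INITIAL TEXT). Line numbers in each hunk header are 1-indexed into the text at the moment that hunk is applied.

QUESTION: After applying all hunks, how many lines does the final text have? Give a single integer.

Hunk 1: at line 7 remove [poewo] add [qmc] -> 11 lines: piah mmisx xxn klze ubrhy vgm rjf ylwid qmc kpvsi autln
Hunk 2: at line 2 remove [klze,ubrhy] add [abv,znm] -> 11 lines: piah mmisx xxn abv znm vgm rjf ylwid qmc kpvsi autln
Hunk 3: at line 4 remove [vgm,rjf,ylwid] add [bda] -> 9 lines: piah mmisx xxn abv znm bda qmc kpvsi autln
Hunk 4: at line 1 remove [mmisx] add [ofo,kpyfm,yss] -> 11 lines: piah ofo kpyfm yss xxn abv znm bda qmc kpvsi autln
Final line count: 11

Answer: 11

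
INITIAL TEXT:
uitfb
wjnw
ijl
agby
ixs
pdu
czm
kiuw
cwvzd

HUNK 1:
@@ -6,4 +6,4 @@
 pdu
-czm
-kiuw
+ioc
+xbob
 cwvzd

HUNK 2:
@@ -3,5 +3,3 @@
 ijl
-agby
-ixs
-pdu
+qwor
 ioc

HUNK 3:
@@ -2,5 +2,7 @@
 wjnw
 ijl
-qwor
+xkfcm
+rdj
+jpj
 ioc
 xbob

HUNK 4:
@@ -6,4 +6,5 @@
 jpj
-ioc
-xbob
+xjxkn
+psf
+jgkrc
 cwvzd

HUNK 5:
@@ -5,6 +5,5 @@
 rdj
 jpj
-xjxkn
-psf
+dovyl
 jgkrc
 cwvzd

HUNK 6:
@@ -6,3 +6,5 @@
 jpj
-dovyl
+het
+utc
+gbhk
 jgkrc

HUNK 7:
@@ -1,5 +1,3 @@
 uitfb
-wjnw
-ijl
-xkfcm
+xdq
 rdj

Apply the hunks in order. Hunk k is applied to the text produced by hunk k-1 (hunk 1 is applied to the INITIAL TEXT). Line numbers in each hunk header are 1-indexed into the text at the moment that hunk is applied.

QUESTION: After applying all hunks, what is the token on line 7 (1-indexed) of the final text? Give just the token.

Answer: gbhk

Derivation:
Hunk 1: at line 6 remove [czm,kiuw] add [ioc,xbob] -> 9 lines: uitfb wjnw ijl agby ixs pdu ioc xbob cwvzd
Hunk 2: at line 3 remove [agby,ixs,pdu] add [qwor] -> 7 lines: uitfb wjnw ijl qwor ioc xbob cwvzd
Hunk 3: at line 2 remove [qwor] add [xkfcm,rdj,jpj] -> 9 lines: uitfb wjnw ijl xkfcm rdj jpj ioc xbob cwvzd
Hunk 4: at line 6 remove [ioc,xbob] add [xjxkn,psf,jgkrc] -> 10 lines: uitfb wjnw ijl xkfcm rdj jpj xjxkn psf jgkrc cwvzd
Hunk 5: at line 5 remove [xjxkn,psf] add [dovyl] -> 9 lines: uitfb wjnw ijl xkfcm rdj jpj dovyl jgkrc cwvzd
Hunk 6: at line 6 remove [dovyl] add [het,utc,gbhk] -> 11 lines: uitfb wjnw ijl xkfcm rdj jpj het utc gbhk jgkrc cwvzd
Hunk 7: at line 1 remove [wjnw,ijl,xkfcm] add [xdq] -> 9 lines: uitfb xdq rdj jpj het utc gbhk jgkrc cwvzd
Final line 7: gbhk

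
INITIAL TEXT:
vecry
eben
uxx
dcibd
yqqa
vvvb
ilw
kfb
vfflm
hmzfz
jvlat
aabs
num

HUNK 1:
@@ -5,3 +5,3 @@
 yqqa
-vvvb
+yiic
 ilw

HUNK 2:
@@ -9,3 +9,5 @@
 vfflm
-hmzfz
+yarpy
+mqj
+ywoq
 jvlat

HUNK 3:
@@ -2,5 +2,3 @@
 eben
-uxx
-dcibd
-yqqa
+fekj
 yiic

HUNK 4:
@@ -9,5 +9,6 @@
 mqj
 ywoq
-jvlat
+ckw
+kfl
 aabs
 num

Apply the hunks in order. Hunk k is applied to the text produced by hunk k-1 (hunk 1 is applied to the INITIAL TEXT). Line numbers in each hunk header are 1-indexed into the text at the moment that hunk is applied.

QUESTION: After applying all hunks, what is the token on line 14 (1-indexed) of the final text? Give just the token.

Hunk 1: at line 5 remove [vvvb] add [yiic] -> 13 lines: vecry eben uxx dcibd yqqa yiic ilw kfb vfflm hmzfz jvlat aabs num
Hunk 2: at line 9 remove [hmzfz] add [yarpy,mqj,ywoq] -> 15 lines: vecry eben uxx dcibd yqqa yiic ilw kfb vfflm yarpy mqj ywoq jvlat aabs num
Hunk 3: at line 2 remove [uxx,dcibd,yqqa] add [fekj] -> 13 lines: vecry eben fekj yiic ilw kfb vfflm yarpy mqj ywoq jvlat aabs num
Hunk 4: at line 9 remove [jvlat] add [ckw,kfl] -> 14 lines: vecry eben fekj yiic ilw kfb vfflm yarpy mqj ywoq ckw kfl aabs num
Final line 14: num

Answer: num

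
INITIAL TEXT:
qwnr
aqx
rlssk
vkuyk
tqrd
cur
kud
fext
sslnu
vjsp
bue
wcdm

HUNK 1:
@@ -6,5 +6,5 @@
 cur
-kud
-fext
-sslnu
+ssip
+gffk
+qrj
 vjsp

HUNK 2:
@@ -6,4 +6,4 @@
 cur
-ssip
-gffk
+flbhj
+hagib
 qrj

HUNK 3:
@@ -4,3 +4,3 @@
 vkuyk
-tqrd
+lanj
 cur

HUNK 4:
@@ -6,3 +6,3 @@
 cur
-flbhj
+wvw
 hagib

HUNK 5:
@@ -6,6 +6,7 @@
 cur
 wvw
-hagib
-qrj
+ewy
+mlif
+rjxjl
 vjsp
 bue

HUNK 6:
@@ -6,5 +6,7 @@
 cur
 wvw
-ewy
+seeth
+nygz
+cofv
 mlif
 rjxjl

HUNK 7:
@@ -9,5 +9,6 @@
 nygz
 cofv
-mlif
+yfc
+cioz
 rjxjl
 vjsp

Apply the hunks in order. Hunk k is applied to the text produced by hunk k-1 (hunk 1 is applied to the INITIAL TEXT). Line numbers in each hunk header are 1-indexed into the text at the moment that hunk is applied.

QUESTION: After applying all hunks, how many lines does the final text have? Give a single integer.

Hunk 1: at line 6 remove [kud,fext,sslnu] add [ssip,gffk,qrj] -> 12 lines: qwnr aqx rlssk vkuyk tqrd cur ssip gffk qrj vjsp bue wcdm
Hunk 2: at line 6 remove [ssip,gffk] add [flbhj,hagib] -> 12 lines: qwnr aqx rlssk vkuyk tqrd cur flbhj hagib qrj vjsp bue wcdm
Hunk 3: at line 4 remove [tqrd] add [lanj] -> 12 lines: qwnr aqx rlssk vkuyk lanj cur flbhj hagib qrj vjsp bue wcdm
Hunk 4: at line 6 remove [flbhj] add [wvw] -> 12 lines: qwnr aqx rlssk vkuyk lanj cur wvw hagib qrj vjsp bue wcdm
Hunk 5: at line 6 remove [hagib,qrj] add [ewy,mlif,rjxjl] -> 13 lines: qwnr aqx rlssk vkuyk lanj cur wvw ewy mlif rjxjl vjsp bue wcdm
Hunk 6: at line 6 remove [ewy] add [seeth,nygz,cofv] -> 15 lines: qwnr aqx rlssk vkuyk lanj cur wvw seeth nygz cofv mlif rjxjl vjsp bue wcdm
Hunk 7: at line 9 remove [mlif] add [yfc,cioz] -> 16 lines: qwnr aqx rlssk vkuyk lanj cur wvw seeth nygz cofv yfc cioz rjxjl vjsp bue wcdm
Final line count: 16

Answer: 16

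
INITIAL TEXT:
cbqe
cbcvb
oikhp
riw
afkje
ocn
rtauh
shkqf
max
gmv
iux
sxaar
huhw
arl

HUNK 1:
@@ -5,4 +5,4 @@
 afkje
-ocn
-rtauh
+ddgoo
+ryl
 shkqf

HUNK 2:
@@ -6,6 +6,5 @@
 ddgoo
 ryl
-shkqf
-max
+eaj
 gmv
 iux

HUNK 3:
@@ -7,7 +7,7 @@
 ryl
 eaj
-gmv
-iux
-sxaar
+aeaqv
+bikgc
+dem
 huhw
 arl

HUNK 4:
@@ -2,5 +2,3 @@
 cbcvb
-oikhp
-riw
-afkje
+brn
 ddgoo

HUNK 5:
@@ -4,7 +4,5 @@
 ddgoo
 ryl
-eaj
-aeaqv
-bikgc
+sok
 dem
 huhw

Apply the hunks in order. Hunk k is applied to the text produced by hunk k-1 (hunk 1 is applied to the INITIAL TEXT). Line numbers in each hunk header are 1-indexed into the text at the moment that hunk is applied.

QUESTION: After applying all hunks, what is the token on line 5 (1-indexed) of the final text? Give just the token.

Hunk 1: at line 5 remove [ocn,rtauh] add [ddgoo,ryl] -> 14 lines: cbqe cbcvb oikhp riw afkje ddgoo ryl shkqf max gmv iux sxaar huhw arl
Hunk 2: at line 6 remove [shkqf,max] add [eaj] -> 13 lines: cbqe cbcvb oikhp riw afkje ddgoo ryl eaj gmv iux sxaar huhw arl
Hunk 3: at line 7 remove [gmv,iux,sxaar] add [aeaqv,bikgc,dem] -> 13 lines: cbqe cbcvb oikhp riw afkje ddgoo ryl eaj aeaqv bikgc dem huhw arl
Hunk 4: at line 2 remove [oikhp,riw,afkje] add [brn] -> 11 lines: cbqe cbcvb brn ddgoo ryl eaj aeaqv bikgc dem huhw arl
Hunk 5: at line 4 remove [eaj,aeaqv,bikgc] add [sok] -> 9 lines: cbqe cbcvb brn ddgoo ryl sok dem huhw arl
Final line 5: ryl

Answer: ryl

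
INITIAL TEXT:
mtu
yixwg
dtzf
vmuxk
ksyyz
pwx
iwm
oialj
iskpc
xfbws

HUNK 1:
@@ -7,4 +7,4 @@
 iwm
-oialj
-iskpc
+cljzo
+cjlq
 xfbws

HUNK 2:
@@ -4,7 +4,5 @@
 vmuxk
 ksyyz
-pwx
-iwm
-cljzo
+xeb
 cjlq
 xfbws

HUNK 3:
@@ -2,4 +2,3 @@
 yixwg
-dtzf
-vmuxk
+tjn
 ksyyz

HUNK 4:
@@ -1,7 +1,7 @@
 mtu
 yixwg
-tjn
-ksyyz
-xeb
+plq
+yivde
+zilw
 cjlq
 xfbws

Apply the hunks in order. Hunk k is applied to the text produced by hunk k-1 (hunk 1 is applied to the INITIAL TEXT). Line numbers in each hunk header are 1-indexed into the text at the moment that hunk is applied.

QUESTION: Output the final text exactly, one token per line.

Answer: mtu
yixwg
plq
yivde
zilw
cjlq
xfbws

Derivation:
Hunk 1: at line 7 remove [oialj,iskpc] add [cljzo,cjlq] -> 10 lines: mtu yixwg dtzf vmuxk ksyyz pwx iwm cljzo cjlq xfbws
Hunk 2: at line 4 remove [pwx,iwm,cljzo] add [xeb] -> 8 lines: mtu yixwg dtzf vmuxk ksyyz xeb cjlq xfbws
Hunk 3: at line 2 remove [dtzf,vmuxk] add [tjn] -> 7 lines: mtu yixwg tjn ksyyz xeb cjlq xfbws
Hunk 4: at line 1 remove [tjn,ksyyz,xeb] add [plq,yivde,zilw] -> 7 lines: mtu yixwg plq yivde zilw cjlq xfbws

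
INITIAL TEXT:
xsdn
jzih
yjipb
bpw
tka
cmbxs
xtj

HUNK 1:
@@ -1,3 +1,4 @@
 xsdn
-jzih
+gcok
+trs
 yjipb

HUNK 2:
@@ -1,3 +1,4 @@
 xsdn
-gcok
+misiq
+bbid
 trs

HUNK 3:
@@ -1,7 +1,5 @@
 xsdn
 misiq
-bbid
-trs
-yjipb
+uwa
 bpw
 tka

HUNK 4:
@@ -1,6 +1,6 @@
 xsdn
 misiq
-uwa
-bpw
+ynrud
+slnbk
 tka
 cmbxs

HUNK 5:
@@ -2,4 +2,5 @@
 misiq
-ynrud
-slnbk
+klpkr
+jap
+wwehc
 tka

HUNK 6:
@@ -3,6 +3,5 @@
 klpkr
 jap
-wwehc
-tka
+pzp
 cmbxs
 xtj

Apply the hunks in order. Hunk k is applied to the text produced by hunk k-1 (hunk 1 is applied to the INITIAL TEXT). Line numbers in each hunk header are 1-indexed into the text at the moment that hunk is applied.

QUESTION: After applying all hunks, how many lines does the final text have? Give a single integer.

Hunk 1: at line 1 remove [jzih] add [gcok,trs] -> 8 lines: xsdn gcok trs yjipb bpw tka cmbxs xtj
Hunk 2: at line 1 remove [gcok] add [misiq,bbid] -> 9 lines: xsdn misiq bbid trs yjipb bpw tka cmbxs xtj
Hunk 3: at line 1 remove [bbid,trs,yjipb] add [uwa] -> 7 lines: xsdn misiq uwa bpw tka cmbxs xtj
Hunk 4: at line 1 remove [uwa,bpw] add [ynrud,slnbk] -> 7 lines: xsdn misiq ynrud slnbk tka cmbxs xtj
Hunk 5: at line 2 remove [ynrud,slnbk] add [klpkr,jap,wwehc] -> 8 lines: xsdn misiq klpkr jap wwehc tka cmbxs xtj
Hunk 6: at line 3 remove [wwehc,tka] add [pzp] -> 7 lines: xsdn misiq klpkr jap pzp cmbxs xtj
Final line count: 7

Answer: 7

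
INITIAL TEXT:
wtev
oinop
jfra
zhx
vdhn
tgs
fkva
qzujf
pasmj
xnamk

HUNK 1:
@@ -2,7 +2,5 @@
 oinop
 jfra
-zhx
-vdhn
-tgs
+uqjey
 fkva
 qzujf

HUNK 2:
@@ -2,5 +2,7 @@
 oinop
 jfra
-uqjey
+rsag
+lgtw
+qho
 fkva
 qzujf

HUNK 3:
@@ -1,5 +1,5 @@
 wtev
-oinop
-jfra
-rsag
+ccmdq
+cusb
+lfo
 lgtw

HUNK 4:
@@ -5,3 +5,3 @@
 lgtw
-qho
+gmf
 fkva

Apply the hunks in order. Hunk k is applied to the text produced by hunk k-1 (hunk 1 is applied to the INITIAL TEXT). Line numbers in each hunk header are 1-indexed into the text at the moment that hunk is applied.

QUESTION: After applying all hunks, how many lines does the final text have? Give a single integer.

Hunk 1: at line 2 remove [zhx,vdhn,tgs] add [uqjey] -> 8 lines: wtev oinop jfra uqjey fkva qzujf pasmj xnamk
Hunk 2: at line 2 remove [uqjey] add [rsag,lgtw,qho] -> 10 lines: wtev oinop jfra rsag lgtw qho fkva qzujf pasmj xnamk
Hunk 3: at line 1 remove [oinop,jfra,rsag] add [ccmdq,cusb,lfo] -> 10 lines: wtev ccmdq cusb lfo lgtw qho fkva qzujf pasmj xnamk
Hunk 4: at line 5 remove [qho] add [gmf] -> 10 lines: wtev ccmdq cusb lfo lgtw gmf fkva qzujf pasmj xnamk
Final line count: 10

Answer: 10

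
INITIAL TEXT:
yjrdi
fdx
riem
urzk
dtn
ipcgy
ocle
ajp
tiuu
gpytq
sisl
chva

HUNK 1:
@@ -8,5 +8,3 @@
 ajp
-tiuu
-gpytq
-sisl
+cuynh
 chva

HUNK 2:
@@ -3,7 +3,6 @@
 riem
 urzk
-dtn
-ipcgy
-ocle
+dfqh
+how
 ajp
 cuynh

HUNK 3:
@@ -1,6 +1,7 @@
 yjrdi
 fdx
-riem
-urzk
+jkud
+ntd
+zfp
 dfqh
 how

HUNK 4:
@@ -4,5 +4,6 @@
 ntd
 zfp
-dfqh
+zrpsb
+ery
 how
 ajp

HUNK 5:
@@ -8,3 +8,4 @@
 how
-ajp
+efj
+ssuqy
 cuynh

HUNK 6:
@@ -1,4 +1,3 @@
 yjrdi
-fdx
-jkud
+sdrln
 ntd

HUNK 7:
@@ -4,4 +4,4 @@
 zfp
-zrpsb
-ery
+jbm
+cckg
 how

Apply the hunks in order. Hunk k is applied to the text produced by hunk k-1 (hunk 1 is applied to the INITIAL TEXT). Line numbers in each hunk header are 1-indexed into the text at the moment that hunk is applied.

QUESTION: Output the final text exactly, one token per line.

Hunk 1: at line 8 remove [tiuu,gpytq,sisl] add [cuynh] -> 10 lines: yjrdi fdx riem urzk dtn ipcgy ocle ajp cuynh chva
Hunk 2: at line 3 remove [dtn,ipcgy,ocle] add [dfqh,how] -> 9 lines: yjrdi fdx riem urzk dfqh how ajp cuynh chva
Hunk 3: at line 1 remove [riem,urzk] add [jkud,ntd,zfp] -> 10 lines: yjrdi fdx jkud ntd zfp dfqh how ajp cuynh chva
Hunk 4: at line 4 remove [dfqh] add [zrpsb,ery] -> 11 lines: yjrdi fdx jkud ntd zfp zrpsb ery how ajp cuynh chva
Hunk 5: at line 8 remove [ajp] add [efj,ssuqy] -> 12 lines: yjrdi fdx jkud ntd zfp zrpsb ery how efj ssuqy cuynh chva
Hunk 6: at line 1 remove [fdx,jkud] add [sdrln] -> 11 lines: yjrdi sdrln ntd zfp zrpsb ery how efj ssuqy cuynh chva
Hunk 7: at line 4 remove [zrpsb,ery] add [jbm,cckg] -> 11 lines: yjrdi sdrln ntd zfp jbm cckg how efj ssuqy cuynh chva

Answer: yjrdi
sdrln
ntd
zfp
jbm
cckg
how
efj
ssuqy
cuynh
chva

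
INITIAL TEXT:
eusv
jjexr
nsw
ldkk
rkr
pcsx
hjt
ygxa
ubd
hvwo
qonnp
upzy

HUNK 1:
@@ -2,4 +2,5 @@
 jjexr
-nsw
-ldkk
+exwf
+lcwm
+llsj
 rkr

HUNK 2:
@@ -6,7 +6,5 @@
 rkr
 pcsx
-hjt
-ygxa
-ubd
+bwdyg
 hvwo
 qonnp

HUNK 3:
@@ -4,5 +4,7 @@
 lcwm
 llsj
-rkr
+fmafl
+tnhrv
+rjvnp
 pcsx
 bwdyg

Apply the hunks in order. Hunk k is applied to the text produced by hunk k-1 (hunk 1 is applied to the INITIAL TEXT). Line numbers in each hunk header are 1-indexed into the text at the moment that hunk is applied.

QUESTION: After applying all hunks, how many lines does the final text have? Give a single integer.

Hunk 1: at line 2 remove [nsw,ldkk] add [exwf,lcwm,llsj] -> 13 lines: eusv jjexr exwf lcwm llsj rkr pcsx hjt ygxa ubd hvwo qonnp upzy
Hunk 2: at line 6 remove [hjt,ygxa,ubd] add [bwdyg] -> 11 lines: eusv jjexr exwf lcwm llsj rkr pcsx bwdyg hvwo qonnp upzy
Hunk 3: at line 4 remove [rkr] add [fmafl,tnhrv,rjvnp] -> 13 lines: eusv jjexr exwf lcwm llsj fmafl tnhrv rjvnp pcsx bwdyg hvwo qonnp upzy
Final line count: 13

Answer: 13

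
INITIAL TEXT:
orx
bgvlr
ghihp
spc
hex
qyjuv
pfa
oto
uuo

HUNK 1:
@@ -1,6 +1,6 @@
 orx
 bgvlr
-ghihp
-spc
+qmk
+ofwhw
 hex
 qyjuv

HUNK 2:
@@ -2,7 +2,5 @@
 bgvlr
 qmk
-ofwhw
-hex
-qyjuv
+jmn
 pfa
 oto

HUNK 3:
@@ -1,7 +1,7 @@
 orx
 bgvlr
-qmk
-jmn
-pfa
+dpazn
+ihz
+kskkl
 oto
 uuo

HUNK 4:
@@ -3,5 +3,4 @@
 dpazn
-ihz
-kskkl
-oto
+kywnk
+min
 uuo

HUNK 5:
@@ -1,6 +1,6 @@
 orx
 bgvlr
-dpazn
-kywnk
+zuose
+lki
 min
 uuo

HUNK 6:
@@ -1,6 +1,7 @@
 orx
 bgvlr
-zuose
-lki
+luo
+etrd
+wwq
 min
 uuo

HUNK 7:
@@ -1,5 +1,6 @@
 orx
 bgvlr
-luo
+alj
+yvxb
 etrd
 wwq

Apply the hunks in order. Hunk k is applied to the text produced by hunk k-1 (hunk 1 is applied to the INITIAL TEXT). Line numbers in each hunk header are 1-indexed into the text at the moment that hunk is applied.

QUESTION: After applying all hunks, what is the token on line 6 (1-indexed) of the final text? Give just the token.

Answer: wwq

Derivation:
Hunk 1: at line 1 remove [ghihp,spc] add [qmk,ofwhw] -> 9 lines: orx bgvlr qmk ofwhw hex qyjuv pfa oto uuo
Hunk 2: at line 2 remove [ofwhw,hex,qyjuv] add [jmn] -> 7 lines: orx bgvlr qmk jmn pfa oto uuo
Hunk 3: at line 1 remove [qmk,jmn,pfa] add [dpazn,ihz,kskkl] -> 7 lines: orx bgvlr dpazn ihz kskkl oto uuo
Hunk 4: at line 3 remove [ihz,kskkl,oto] add [kywnk,min] -> 6 lines: orx bgvlr dpazn kywnk min uuo
Hunk 5: at line 1 remove [dpazn,kywnk] add [zuose,lki] -> 6 lines: orx bgvlr zuose lki min uuo
Hunk 6: at line 1 remove [zuose,lki] add [luo,etrd,wwq] -> 7 lines: orx bgvlr luo etrd wwq min uuo
Hunk 7: at line 1 remove [luo] add [alj,yvxb] -> 8 lines: orx bgvlr alj yvxb etrd wwq min uuo
Final line 6: wwq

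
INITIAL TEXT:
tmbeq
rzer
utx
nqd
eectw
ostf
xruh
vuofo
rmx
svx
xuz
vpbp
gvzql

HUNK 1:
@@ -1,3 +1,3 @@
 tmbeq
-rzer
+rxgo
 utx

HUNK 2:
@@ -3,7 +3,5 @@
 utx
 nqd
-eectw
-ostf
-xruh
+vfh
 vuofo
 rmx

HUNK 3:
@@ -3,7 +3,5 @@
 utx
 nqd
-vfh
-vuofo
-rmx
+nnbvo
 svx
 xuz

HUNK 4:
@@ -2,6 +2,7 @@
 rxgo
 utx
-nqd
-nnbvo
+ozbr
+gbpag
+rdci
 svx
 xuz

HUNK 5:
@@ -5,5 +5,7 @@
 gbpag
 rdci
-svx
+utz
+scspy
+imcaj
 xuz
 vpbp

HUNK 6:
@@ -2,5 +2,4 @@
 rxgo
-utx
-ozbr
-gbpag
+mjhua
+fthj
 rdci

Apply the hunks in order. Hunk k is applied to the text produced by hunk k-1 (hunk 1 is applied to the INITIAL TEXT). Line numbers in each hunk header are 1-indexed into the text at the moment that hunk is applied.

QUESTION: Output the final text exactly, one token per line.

Answer: tmbeq
rxgo
mjhua
fthj
rdci
utz
scspy
imcaj
xuz
vpbp
gvzql

Derivation:
Hunk 1: at line 1 remove [rzer] add [rxgo] -> 13 lines: tmbeq rxgo utx nqd eectw ostf xruh vuofo rmx svx xuz vpbp gvzql
Hunk 2: at line 3 remove [eectw,ostf,xruh] add [vfh] -> 11 lines: tmbeq rxgo utx nqd vfh vuofo rmx svx xuz vpbp gvzql
Hunk 3: at line 3 remove [vfh,vuofo,rmx] add [nnbvo] -> 9 lines: tmbeq rxgo utx nqd nnbvo svx xuz vpbp gvzql
Hunk 4: at line 2 remove [nqd,nnbvo] add [ozbr,gbpag,rdci] -> 10 lines: tmbeq rxgo utx ozbr gbpag rdci svx xuz vpbp gvzql
Hunk 5: at line 5 remove [svx] add [utz,scspy,imcaj] -> 12 lines: tmbeq rxgo utx ozbr gbpag rdci utz scspy imcaj xuz vpbp gvzql
Hunk 6: at line 2 remove [utx,ozbr,gbpag] add [mjhua,fthj] -> 11 lines: tmbeq rxgo mjhua fthj rdci utz scspy imcaj xuz vpbp gvzql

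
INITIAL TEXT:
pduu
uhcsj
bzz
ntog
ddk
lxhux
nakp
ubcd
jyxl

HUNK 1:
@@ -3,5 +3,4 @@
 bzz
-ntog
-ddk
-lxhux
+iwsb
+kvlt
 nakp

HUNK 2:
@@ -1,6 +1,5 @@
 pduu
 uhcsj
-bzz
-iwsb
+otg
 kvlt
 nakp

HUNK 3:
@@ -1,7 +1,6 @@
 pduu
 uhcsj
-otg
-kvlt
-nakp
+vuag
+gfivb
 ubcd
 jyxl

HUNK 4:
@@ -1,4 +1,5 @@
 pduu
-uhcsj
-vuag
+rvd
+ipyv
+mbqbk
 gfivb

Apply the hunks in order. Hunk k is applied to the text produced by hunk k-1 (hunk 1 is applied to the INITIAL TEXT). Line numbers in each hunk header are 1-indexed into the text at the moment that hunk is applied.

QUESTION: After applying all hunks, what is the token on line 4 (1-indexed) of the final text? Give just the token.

Hunk 1: at line 3 remove [ntog,ddk,lxhux] add [iwsb,kvlt] -> 8 lines: pduu uhcsj bzz iwsb kvlt nakp ubcd jyxl
Hunk 2: at line 1 remove [bzz,iwsb] add [otg] -> 7 lines: pduu uhcsj otg kvlt nakp ubcd jyxl
Hunk 3: at line 1 remove [otg,kvlt,nakp] add [vuag,gfivb] -> 6 lines: pduu uhcsj vuag gfivb ubcd jyxl
Hunk 4: at line 1 remove [uhcsj,vuag] add [rvd,ipyv,mbqbk] -> 7 lines: pduu rvd ipyv mbqbk gfivb ubcd jyxl
Final line 4: mbqbk

Answer: mbqbk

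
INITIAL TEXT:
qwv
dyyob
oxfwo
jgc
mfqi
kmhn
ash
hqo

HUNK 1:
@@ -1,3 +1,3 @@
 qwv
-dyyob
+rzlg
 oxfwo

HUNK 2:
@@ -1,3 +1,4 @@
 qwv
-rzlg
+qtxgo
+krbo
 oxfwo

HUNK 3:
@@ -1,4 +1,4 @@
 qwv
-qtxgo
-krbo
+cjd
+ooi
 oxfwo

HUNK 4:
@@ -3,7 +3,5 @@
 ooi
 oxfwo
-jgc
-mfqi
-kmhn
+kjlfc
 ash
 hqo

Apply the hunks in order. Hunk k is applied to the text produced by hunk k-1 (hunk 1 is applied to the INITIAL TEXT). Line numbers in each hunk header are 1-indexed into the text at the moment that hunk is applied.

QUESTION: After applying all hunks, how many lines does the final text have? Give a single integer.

Answer: 7

Derivation:
Hunk 1: at line 1 remove [dyyob] add [rzlg] -> 8 lines: qwv rzlg oxfwo jgc mfqi kmhn ash hqo
Hunk 2: at line 1 remove [rzlg] add [qtxgo,krbo] -> 9 lines: qwv qtxgo krbo oxfwo jgc mfqi kmhn ash hqo
Hunk 3: at line 1 remove [qtxgo,krbo] add [cjd,ooi] -> 9 lines: qwv cjd ooi oxfwo jgc mfqi kmhn ash hqo
Hunk 4: at line 3 remove [jgc,mfqi,kmhn] add [kjlfc] -> 7 lines: qwv cjd ooi oxfwo kjlfc ash hqo
Final line count: 7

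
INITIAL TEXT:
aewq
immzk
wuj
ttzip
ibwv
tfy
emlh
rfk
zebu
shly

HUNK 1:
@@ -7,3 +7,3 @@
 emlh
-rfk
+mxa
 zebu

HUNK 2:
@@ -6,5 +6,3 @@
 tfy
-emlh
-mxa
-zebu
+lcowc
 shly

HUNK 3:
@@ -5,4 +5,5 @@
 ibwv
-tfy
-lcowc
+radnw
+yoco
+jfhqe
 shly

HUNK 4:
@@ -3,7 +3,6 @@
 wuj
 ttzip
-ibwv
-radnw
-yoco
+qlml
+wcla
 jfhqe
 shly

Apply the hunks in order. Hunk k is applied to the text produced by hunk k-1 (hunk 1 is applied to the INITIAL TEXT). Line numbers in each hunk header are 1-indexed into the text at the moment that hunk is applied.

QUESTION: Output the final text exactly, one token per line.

Answer: aewq
immzk
wuj
ttzip
qlml
wcla
jfhqe
shly

Derivation:
Hunk 1: at line 7 remove [rfk] add [mxa] -> 10 lines: aewq immzk wuj ttzip ibwv tfy emlh mxa zebu shly
Hunk 2: at line 6 remove [emlh,mxa,zebu] add [lcowc] -> 8 lines: aewq immzk wuj ttzip ibwv tfy lcowc shly
Hunk 3: at line 5 remove [tfy,lcowc] add [radnw,yoco,jfhqe] -> 9 lines: aewq immzk wuj ttzip ibwv radnw yoco jfhqe shly
Hunk 4: at line 3 remove [ibwv,radnw,yoco] add [qlml,wcla] -> 8 lines: aewq immzk wuj ttzip qlml wcla jfhqe shly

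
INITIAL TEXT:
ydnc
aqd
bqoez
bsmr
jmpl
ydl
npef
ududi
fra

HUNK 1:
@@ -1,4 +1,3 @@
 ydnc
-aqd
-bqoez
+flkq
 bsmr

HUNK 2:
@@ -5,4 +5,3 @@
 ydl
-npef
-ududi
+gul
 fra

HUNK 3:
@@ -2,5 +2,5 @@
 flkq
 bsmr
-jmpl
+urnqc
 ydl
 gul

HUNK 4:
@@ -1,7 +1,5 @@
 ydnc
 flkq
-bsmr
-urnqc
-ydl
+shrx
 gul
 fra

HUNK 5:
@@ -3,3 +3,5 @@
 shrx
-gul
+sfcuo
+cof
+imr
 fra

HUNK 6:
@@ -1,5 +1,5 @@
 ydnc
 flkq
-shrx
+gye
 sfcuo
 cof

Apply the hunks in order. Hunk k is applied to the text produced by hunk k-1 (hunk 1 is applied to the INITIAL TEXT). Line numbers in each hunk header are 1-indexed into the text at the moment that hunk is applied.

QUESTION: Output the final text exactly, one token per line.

Hunk 1: at line 1 remove [aqd,bqoez] add [flkq] -> 8 lines: ydnc flkq bsmr jmpl ydl npef ududi fra
Hunk 2: at line 5 remove [npef,ududi] add [gul] -> 7 lines: ydnc flkq bsmr jmpl ydl gul fra
Hunk 3: at line 2 remove [jmpl] add [urnqc] -> 7 lines: ydnc flkq bsmr urnqc ydl gul fra
Hunk 4: at line 1 remove [bsmr,urnqc,ydl] add [shrx] -> 5 lines: ydnc flkq shrx gul fra
Hunk 5: at line 3 remove [gul] add [sfcuo,cof,imr] -> 7 lines: ydnc flkq shrx sfcuo cof imr fra
Hunk 6: at line 1 remove [shrx] add [gye] -> 7 lines: ydnc flkq gye sfcuo cof imr fra

Answer: ydnc
flkq
gye
sfcuo
cof
imr
fra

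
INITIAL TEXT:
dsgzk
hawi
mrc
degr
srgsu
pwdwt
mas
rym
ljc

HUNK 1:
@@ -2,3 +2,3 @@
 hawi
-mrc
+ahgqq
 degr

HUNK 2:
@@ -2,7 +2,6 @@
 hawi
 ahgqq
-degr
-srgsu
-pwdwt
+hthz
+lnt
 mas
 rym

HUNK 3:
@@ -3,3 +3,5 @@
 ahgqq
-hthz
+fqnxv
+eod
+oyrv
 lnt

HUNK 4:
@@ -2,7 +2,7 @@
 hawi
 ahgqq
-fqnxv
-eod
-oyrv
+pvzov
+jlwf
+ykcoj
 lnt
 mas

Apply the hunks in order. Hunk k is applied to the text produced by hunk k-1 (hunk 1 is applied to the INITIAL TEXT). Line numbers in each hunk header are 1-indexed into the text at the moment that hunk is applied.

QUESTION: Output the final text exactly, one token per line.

Answer: dsgzk
hawi
ahgqq
pvzov
jlwf
ykcoj
lnt
mas
rym
ljc

Derivation:
Hunk 1: at line 2 remove [mrc] add [ahgqq] -> 9 lines: dsgzk hawi ahgqq degr srgsu pwdwt mas rym ljc
Hunk 2: at line 2 remove [degr,srgsu,pwdwt] add [hthz,lnt] -> 8 lines: dsgzk hawi ahgqq hthz lnt mas rym ljc
Hunk 3: at line 3 remove [hthz] add [fqnxv,eod,oyrv] -> 10 lines: dsgzk hawi ahgqq fqnxv eod oyrv lnt mas rym ljc
Hunk 4: at line 2 remove [fqnxv,eod,oyrv] add [pvzov,jlwf,ykcoj] -> 10 lines: dsgzk hawi ahgqq pvzov jlwf ykcoj lnt mas rym ljc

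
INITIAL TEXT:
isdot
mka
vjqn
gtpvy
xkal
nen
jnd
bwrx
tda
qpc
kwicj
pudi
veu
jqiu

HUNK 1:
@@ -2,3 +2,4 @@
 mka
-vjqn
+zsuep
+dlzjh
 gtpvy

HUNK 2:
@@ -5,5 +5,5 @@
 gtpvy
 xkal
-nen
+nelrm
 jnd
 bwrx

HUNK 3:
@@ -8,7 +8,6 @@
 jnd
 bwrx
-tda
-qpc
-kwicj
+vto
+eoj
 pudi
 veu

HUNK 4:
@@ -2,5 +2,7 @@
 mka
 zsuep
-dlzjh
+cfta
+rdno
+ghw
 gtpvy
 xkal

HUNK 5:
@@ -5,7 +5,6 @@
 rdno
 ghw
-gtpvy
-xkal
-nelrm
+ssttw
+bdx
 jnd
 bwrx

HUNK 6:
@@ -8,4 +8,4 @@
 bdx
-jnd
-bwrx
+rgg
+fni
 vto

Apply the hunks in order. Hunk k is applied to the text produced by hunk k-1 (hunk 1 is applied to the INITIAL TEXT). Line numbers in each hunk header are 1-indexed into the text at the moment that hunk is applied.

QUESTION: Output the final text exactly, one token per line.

Answer: isdot
mka
zsuep
cfta
rdno
ghw
ssttw
bdx
rgg
fni
vto
eoj
pudi
veu
jqiu

Derivation:
Hunk 1: at line 2 remove [vjqn] add [zsuep,dlzjh] -> 15 lines: isdot mka zsuep dlzjh gtpvy xkal nen jnd bwrx tda qpc kwicj pudi veu jqiu
Hunk 2: at line 5 remove [nen] add [nelrm] -> 15 lines: isdot mka zsuep dlzjh gtpvy xkal nelrm jnd bwrx tda qpc kwicj pudi veu jqiu
Hunk 3: at line 8 remove [tda,qpc,kwicj] add [vto,eoj] -> 14 lines: isdot mka zsuep dlzjh gtpvy xkal nelrm jnd bwrx vto eoj pudi veu jqiu
Hunk 4: at line 2 remove [dlzjh] add [cfta,rdno,ghw] -> 16 lines: isdot mka zsuep cfta rdno ghw gtpvy xkal nelrm jnd bwrx vto eoj pudi veu jqiu
Hunk 5: at line 5 remove [gtpvy,xkal,nelrm] add [ssttw,bdx] -> 15 lines: isdot mka zsuep cfta rdno ghw ssttw bdx jnd bwrx vto eoj pudi veu jqiu
Hunk 6: at line 8 remove [jnd,bwrx] add [rgg,fni] -> 15 lines: isdot mka zsuep cfta rdno ghw ssttw bdx rgg fni vto eoj pudi veu jqiu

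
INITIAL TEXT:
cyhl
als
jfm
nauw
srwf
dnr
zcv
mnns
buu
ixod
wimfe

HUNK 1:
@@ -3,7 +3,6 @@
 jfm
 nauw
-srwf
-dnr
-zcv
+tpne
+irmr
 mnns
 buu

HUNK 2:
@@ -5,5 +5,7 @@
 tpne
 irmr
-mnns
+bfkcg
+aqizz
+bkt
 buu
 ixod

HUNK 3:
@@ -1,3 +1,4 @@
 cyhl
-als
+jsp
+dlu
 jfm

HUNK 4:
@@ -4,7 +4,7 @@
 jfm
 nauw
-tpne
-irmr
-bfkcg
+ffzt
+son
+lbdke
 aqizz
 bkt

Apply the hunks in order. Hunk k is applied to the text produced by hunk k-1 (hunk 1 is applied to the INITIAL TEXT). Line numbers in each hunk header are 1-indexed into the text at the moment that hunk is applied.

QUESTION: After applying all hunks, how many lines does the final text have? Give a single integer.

Hunk 1: at line 3 remove [srwf,dnr,zcv] add [tpne,irmr] -> 10 lines: cyhl als jfm nauw tpne irmr mnns buu ixod wimfe
Hunk 2: at line 5 remove [mnns] add [bfkcg,aqizz,bkt] -> 12 lines: cyhl als jfm nauw tpne irmr bfkcg aqizz bkt buu ixod wimfe
Hunk 3: at line 1 remove [als] add [jsp,dlu] -> 13 lines: cyhl jsp dlu jfm nauw tpne irmr bfkcg aqizz bkt buu ixod wimfe
Hunk 4: at line 4 remove [tpne,irmr,bfkcg] add [ffzt,son,lbdke] -> 13 lines: cyhl jsp dlu jfm nauw ffzt son lbdke aqizz bkt buu ixod wimfe
Final line count: 13

Answer: 13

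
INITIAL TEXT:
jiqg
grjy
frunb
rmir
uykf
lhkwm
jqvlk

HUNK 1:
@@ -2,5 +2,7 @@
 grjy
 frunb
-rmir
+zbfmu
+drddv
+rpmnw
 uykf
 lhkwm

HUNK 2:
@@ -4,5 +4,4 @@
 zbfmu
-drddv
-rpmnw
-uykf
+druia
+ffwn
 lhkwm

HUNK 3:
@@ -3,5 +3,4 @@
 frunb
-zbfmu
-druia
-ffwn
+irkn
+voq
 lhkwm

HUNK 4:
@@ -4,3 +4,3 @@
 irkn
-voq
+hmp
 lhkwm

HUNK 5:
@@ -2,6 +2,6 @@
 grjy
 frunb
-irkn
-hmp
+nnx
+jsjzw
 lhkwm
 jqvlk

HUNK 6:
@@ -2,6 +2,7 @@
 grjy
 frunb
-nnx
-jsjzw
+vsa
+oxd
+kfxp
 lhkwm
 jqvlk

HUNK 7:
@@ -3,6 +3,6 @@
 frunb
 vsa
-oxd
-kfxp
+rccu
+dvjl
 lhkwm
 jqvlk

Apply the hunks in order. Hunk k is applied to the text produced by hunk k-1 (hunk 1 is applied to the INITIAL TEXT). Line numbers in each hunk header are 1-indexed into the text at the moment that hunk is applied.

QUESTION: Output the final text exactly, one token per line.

Hunk 1: at line 2 remove [rmir] add [zbfmu,drddv,rpmnw] -> 9 lines: jiqg grjy frunb zbfmu drddv rpmnw uykf lhkwm jqvlk
Hunk 2: at line 4 remove [drddv,rpmnw,uykf] add [druia,ffwn] -> 8 lines: jiqg grjy frunb zbfmu druia ffwn lhkwm jqvlk
Hunk 3: at line 3 remove [zbfmu,druia,ffwn] add [irkn,voq] -> 7 lines: jiqg grjy frunb irkn voq lhkwm jqvlk
Hunk 4: at line 4 remove [voq] add [hmp] -> 7 lines: jiqg grjy frunb irkn hmp lhkwm jqvlk
Hunk 5: at line 2 remove [irkn,hmp] add [nnx,jsjzw] -> 7 lines: jiqg grjy frunb nnx jsjzw lhkwm jqvlk
Hunk 6: at line 2 remove [nnx,jsjzw] add [vsa,oxd,kfxp] -> 8 lines: jiqg grjy frunb vsa oxd kfxp lhkwm jqvlk
Hunk 7: at line 3 remove [oxd,kfxp] add [rccu,dvjl] -> 8 lines: jiqg grjy frunb vsa rccu dvjl lhkwm jqvlk

Answer: jiqg
grjy
frunb
vsa
rccu
dvjl
lhkwm
jqvlk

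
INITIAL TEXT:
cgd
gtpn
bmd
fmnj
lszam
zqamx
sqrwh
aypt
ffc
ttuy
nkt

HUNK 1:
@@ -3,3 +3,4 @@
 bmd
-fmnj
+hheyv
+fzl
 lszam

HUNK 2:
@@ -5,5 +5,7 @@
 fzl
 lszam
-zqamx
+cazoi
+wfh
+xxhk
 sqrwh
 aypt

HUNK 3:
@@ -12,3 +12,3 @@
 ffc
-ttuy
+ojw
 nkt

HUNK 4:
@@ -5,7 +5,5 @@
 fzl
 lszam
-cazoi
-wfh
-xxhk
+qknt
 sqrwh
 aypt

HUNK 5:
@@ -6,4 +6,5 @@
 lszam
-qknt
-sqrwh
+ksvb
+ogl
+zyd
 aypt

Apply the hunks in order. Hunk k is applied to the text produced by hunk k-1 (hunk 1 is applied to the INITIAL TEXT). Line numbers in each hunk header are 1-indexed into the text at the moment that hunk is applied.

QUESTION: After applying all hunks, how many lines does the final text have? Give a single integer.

Answer: 13

Derivation:
Hunk 1: at line 3 remove [fmnj] add [hheyv,fzl] -> 12 lines: cgd gtpn bmd hheyv fzl lszam zqamx sqrwh aypt ffc ttuy nkt
Hunk 2: at line 5 remove [zqamx] add [cazoi,wfh,xxhk] -> 14 lines: cgd gtpn bmd hheyv fzl lszam cazoi wfh xxhk sqrwh aypt ffc ttuy nkt
Hunk 3: at line 12 remove [ttuy] add [ojw] -> 14 lines: cgd gtpn bmd hheyv fzl lszam cazoi wfh xxhk sqrwh aypt ffc ojw nkt
Hunk 4: at line 5 remove [cazoi,wfh,xxhk] add [qknt] -> 12 lines: cgd gtpn bmd hheyv fzl lszam qknt sqrwh aypt ffc ojw nkt
Hunk 5: at line 6 remove [qknt,sqrwh] add [ksvb,ogl,zyd] -> 13 lines: cgd gtpn bmd hheyv fzl lszam ksvb ogl zyd aypt ffc ojw nkt
Final line count: 13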